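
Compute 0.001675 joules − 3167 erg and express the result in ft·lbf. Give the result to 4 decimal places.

0.0010 foot-pounds

0.001675 J = 0.00123542 ft·lbf and 3167 erg = 0.000233586 ft·lbf.
0.00123542 − 0.000233586 ≈ 0.0010 ft·lbf.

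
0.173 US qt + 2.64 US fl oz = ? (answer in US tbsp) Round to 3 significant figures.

0.173 US qt = 11.0720 US tbsp and 2.64 US fl oz = 5.28000 US tbsp.
11.0720 + 5.28000 ≈ 16.4 US tbsp.

16.4 US tablespoons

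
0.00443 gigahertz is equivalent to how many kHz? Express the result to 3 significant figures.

1 GHz = 1.00000e+6 kHz.
Thus 0.00443 × 1.00000e+6 ≈ 4430 kHz.

4430 kHz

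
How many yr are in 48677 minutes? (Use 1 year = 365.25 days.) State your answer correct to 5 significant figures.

0.092549 yr

1 min = 1.90129 × 10^-6 yr.
Then 48677 × 1.90129 × 10^-6 ≈ 0.092549 yr.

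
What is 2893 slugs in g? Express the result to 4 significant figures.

1 slug = 14593.9 grams.
Then 2893 × 14593.9 ≈ 4.222e+7 g.

4.222e+7 g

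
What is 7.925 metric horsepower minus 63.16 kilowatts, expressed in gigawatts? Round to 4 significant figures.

-5.733 × 10^-5 GW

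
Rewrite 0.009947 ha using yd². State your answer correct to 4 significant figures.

119.0 square yards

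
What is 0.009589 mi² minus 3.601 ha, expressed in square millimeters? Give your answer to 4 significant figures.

-1.117 × 10^10 mm²

0.009589 mi² = 2.48354 × 10^10 mm² and 3.601 ha = 3.60100 × 10^10 mm².
2.48354 × 10^10 − 3.60100 × 10^10 ≈ -1.117 × 10^10 mm².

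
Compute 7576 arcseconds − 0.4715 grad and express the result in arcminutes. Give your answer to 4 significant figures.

7576 arcsec = 126.267 arcmin and 0.4715 grad = 25.4610 arcmin.
126.267 − 25.4610 ≈ 100.8 arcmin.

100.8 arcmin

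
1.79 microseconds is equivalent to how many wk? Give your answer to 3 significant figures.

2.96 × 10^-12 wk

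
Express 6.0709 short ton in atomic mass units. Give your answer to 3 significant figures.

1 short ton = 5.46319e+29 u.
So 6.0709 × 5.46319e+29 ≈ 3.32e+30 u.

3.32e+30 u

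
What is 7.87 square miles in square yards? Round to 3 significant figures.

2.44 × 10^7 yd²

1 square mile = 3.09760 × 10^6 yd².
Thus 7.87 × 3.09760 × 10^6 ≈ 2.44 × 10^7 yd².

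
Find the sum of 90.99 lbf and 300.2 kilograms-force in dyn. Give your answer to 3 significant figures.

3.35e+8 dyn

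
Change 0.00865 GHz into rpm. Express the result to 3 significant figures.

5.19 × 10^8 revolutions per minute

1 GHz = 6.00000 × 10^10 revolutions per minute.
0.00865 × 6.00000 × 10^10 ≈ 5.19 × 10^8 rpm.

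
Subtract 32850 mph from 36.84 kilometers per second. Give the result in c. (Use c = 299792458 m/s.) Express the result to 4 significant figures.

36.84 km/s = 0.000122885 c and 32850 mph = 4.89848 × 10^-5 c.
0.000122885 − 4.89848 × 10^-5 ≈ 7.390 × 10^-5 c.

7.390 × 10^-5 times the speed of light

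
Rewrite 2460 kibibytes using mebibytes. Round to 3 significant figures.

1 KiB = 0.0009765625 MiB.
Thus 2460 × 0.0009765625 ≈ 2.40 MiB.

2.40 mebibytes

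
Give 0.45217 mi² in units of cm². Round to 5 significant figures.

1 square mile = 2.58999 × 10^10 square centimeters.
So 0.45217 × 2.58999 × 10^10 ≈ 1.1711 × 10^10 cm².

1.1711 × 10^10 cm²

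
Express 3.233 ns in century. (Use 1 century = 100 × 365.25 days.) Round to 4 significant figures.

1.024e-18 century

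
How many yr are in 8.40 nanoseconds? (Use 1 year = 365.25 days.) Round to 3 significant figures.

2.66e-16 years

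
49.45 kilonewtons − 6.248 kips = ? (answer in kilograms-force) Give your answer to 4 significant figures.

49.45 kN = 5042.50 kgf and 6.248 kip = 2834.05 kgf.
5042.50 − 2834.05 ≈ 2208 kgf.

2208 kgf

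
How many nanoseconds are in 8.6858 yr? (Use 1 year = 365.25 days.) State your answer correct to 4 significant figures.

2.741e+17 ns

1 yr = 3.15576e+16 nanoseconds.
8.6858 × 3.15576e+16 ≈ 2.741e+17 ns.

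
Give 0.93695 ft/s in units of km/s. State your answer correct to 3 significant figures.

0.000286 km/s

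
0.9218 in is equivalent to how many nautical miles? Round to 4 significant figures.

1.264 × 10^-5 nmi

1 inch = 1.37149 × 10^-5 nmi.
Then 0.9218 × 1.37149 × 10^-5 ≈ 1.264 × 10^-5 nmi.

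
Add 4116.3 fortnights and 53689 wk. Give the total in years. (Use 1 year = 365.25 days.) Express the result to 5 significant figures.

4116.3 fortnight = 157.777 yr and 53689 wk = 1028.95 yr.
157.777 + 1028.95 ≈ 1186.7 yr.

1186.7 years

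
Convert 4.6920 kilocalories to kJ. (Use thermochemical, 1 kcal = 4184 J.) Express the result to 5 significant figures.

1 kilocalorie = 4.18400 kJ.
4.6920 × 4.18400 ≈ 19.631 kJ.

19.631 kJ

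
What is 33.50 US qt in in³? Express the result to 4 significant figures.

1 US qt = 57.7500 in³.
So 33.50 × 57.7500 ≈ 1935 in³.

1935 in³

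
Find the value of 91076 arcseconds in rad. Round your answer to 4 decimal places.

0.4415 radians

1 arcsec = 4.84814e-6 radians.
91076 × 4.84814e-6 ≈ 0.4415 rad.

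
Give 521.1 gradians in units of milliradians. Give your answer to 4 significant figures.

8185 mrad

1 gradian = 15.7080 mrad.
521.1 × 15.7080 ≈ 8185 mrad.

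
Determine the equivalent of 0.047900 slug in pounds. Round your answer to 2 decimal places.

1 slug = 32.1740 pounds.
So 0.047900 × 32.1740 ≈ 1.54 lb.

1.54 pounds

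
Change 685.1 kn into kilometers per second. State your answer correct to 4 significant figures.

1 knot = 0.000514444 kilometers per second.
Then 685.1 × 0.000514444 ≈ 0.3524 km/s.

0.3524 km/s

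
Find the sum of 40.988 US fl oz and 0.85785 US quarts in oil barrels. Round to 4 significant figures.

0.01273 bbl

40.988 US fl oz = 0.00762426 bbl and 0.85785 US qt = 0.00510625 bbl.
0.00762426 + 0.00510625 ≈ 0.01273 bbl.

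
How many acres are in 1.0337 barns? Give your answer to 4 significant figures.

1 barn = 2.47105 × 10^-32 acre.
So 1.0337 × 2.47105 × 10^-32 ≈ 2.554 × 10^-32 acre.

2.554 × 10^-32 acre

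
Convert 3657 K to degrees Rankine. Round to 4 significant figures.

6583 °R

°R = K × 9/5.
Applying the formula gives 6583 °R.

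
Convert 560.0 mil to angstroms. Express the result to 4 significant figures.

1.422 × 10^8 Å

1 mil = 254000 angstroms.
So 560.0 × 254000 ≈ 1.422 × 10^8 Å.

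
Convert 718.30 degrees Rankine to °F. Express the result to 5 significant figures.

°R = °F + 459.67.
Applying the formula gives 258.63 °F.

258.63 °F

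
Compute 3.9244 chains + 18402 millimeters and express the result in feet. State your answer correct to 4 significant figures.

3.9244 chain = 259.010 ft and 18402 mm = 60.3740 ft.
259.010 + 60.3740 ≈ 319.4 ft.

319.4 ft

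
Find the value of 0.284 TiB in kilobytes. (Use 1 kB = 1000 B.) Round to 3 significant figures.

1 TiB = 1.09951 × 10^9 kilobytes.
So 0.284 × 1.09951 × 10^9 ≈ 3.12 × 10^8 kB.

3.12 × 10^8 kB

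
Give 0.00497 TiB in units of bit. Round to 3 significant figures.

4.37e+10 bit

1 TiB = 8.79609e+12 bits.
So 0.00497 × 8.79609e+12 ≈ 4.37e+10 bit.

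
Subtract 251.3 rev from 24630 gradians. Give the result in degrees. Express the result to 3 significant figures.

24630 grad = 22167.0 ° and 251.3 rev = 90468.0 °.
22167.0 − 90468.0 ≈ -68300 °.

-68300 °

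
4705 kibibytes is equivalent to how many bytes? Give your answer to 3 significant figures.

4.82 × 10^6 bytes

1 KiB = 1024.00 B.
Then 4705 × 1024.00 ≈ 4.82 × 10^6 B.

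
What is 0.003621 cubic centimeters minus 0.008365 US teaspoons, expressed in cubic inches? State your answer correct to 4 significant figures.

0.003621 cm³ = 0.000220967 in³ and 0.008365 US tsp = 0.00251604 in³.
0.000220967 − 0.00251604 ≈ -0.002295 in³.

-0.002295 cubic inches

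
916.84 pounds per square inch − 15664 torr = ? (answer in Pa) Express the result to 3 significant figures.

4.23e+6 Pa

916.84 psi = 6.32139e+6 Pa and 15664 torr = 2.08836e+6 Pa.
6.32139e+6 − 2.08836e+6 ≈ 4.23e+6 Pa.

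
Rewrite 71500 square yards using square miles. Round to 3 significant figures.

0.0231 square miles

1 square yard = 3.22831e-7 mi².
Thus 71500 × 3.22831e-7 ≈ 0.0231 mi².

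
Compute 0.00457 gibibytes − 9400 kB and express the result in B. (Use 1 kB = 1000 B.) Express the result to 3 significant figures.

0.00457 GiB = 4.90700e+6 B and 9400 kB = 9.40000e+6 B.
4.90700e+6 − 9.40000e+6 ≈ -4.49e+6 B.

-4.49e+6 bytes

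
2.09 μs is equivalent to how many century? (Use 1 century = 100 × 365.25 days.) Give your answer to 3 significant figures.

6.62 × 10^-16 century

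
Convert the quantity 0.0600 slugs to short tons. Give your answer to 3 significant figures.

0.000965 short ton

1 slug = 0.0160870 short tons.
Then 0.0600 × 0.0160870 ≈ 0.000965 short ton.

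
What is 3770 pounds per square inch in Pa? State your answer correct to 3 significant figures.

2.60e+7 pascals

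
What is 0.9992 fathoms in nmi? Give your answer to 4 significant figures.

1 fathom = 0.000987473 nautical miles.
0.9992 × 0.000987473 ≈ 0.0009867 nmi.

0.0009867 nautical miles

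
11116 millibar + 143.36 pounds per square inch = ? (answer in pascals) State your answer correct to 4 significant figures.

2.100e+6 Pa

11116 mbar = 1.11160e+6 Pa and 143.36 psi = 988432 Pa.
1.11160e+6 + 988432 ≈ 2.100e+6 Pa.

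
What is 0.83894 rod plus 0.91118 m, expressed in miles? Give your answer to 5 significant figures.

0.83894 rod = 0.00262169 mi and 0.91118 m = 0.000566181 mi.
0.00262169 + 0.000566181 ≈ 0.0031879 mi.

0.0031879 miles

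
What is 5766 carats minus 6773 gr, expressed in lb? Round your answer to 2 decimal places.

1.57 pounds

5766 ct = 2.54237 lb and 6773 gr = 0.967571 lb.
2.54237 − 0.967571 ≈ 1.57 lb.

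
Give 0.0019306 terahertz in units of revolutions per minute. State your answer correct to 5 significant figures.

1.1584 × 10^11 rpm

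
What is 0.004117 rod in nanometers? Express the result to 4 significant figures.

2.071e+7 nm

1 rod = 5.02920e+9 nm.
0.004117 × 5.02920e+9 ≈ 2.071e+7 nm.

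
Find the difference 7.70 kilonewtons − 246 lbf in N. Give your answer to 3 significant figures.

6610 newtons

7.70 kN = 7700.00 N and 246 lbf = 1094.26 N.
7700.00 − 1094.26 ≈ 6610 N.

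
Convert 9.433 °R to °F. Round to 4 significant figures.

-450.2 °F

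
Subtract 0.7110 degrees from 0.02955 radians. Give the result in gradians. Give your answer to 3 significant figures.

0.02955 rad = 1.88121 grad and 0.7110 ° = 0.790000 grad.
1.88121 − 0.790000 ≈ 1.09 grad.

1.09 gradians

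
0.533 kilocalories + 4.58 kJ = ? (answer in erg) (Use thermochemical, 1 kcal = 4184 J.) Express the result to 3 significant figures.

6.81 × 10^10 ergs

0.533 kcal = 2.23007 × 10^10 erg and 4.58 kJ = 4.58000 × 10^10 erg.
2.23007 × 10^10 + 4.58000 × 10^10 ≈ 6.81 × 10^10 erg.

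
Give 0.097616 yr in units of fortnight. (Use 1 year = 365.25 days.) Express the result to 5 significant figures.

2.5467 fortnights

1 year = 26.0893 fortnights.
Thus 0.097616 × 26.0893 ≈ 2.5467 fortnight.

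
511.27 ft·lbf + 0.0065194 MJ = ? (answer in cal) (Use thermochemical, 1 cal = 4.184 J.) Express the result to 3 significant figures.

1720 cal

511.27 ft·lbf = 165.676 cal and 0.0065194 MJ = 1558.17 cal.
165.676 + 1558.17 ≈ 1720 cal.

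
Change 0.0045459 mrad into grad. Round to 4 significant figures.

0.0002894 gradians

1 mrad = 0.0636620 grad.
Then 0.0045459 × 0.0636620 ≈ 0.0002894 grad.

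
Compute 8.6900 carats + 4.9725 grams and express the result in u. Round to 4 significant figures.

8.6900 ct = 1.04665e+24 u and 4.9725 g = 2.99451e+24 u.
1.04665e+24 + 2.99451e+24 ≈ 4.041e+24 u.

4.041e+24 u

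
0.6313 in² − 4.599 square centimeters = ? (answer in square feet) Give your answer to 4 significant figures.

0.6313 in² = 0.00438403 ft² and 4.599 cm² = 0.00495032 ft².
0.00438403 − 0.00495032 ≈ -0.0005663 ft².

-0.0005663 ft²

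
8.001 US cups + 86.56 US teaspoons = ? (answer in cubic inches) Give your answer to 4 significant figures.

8.001 US cup = 115.51444 in³ and 86.56 US tsp = 26.035625 in³.
115.51444 + 26.035625 ≈ 141.6 in³.

141.6 cubic inches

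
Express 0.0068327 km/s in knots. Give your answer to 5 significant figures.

1 km/s = 1943.84 knots.
So 0.0068327 × 1943.84 ≈ 13.282 kn.

13.282 knots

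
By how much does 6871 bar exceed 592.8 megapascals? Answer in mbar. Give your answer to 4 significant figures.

943000 mbar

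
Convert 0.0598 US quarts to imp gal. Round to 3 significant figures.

1 US quart = 0.208169 imperial gallons.
0.0598 × 0.208169 ≈ 0.0124 imp gal.

0.0124 imperial gallons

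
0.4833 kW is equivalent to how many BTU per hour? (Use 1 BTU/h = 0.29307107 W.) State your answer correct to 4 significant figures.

1 kW = 3412.14 BTU/h.
So 0.4833 × 3412.14 ≈ 1649 BTU/h.

1649 BTU/h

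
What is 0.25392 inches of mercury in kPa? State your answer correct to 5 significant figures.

1 inch of mercury = 3.38639 kPa.
Then 0.25392 × 3.38639 ≈ 0.85987 kPa.

0.85987 kilopascals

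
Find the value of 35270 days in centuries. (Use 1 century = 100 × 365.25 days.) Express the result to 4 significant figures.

1 day = 2.73785 × 10^-5 centuries.
So 35270 × 2.73785 × 10^-5 ≈ 0.9656 century.

0.9656 century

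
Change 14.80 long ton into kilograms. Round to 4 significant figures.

15040 kg

1 long ton = 1016.05 kg.
Then 14.80 × 1016.05 ≈ 15040 kg.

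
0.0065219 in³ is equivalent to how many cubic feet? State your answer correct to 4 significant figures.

1 in³ = 0.000578704 ft³.
0.0065219 × 0.000578704 ≈ 3.774 × 10^-6 ft³.

3.774 × 10^-6 cubic feet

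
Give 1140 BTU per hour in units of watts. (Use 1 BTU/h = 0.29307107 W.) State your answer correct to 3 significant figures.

334 watts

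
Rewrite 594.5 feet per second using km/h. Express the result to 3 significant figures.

652 kilometers per hour

1 foot per second = 1.09728 kilometers per hour.
So 594.5 × 1.09728 ≈ 652 km/h.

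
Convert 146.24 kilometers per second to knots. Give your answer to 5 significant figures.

284270 kn

1 kilometer per second = 1943.84 kn.
Thus 146.24 × 1943.84 ≈ 284270 kn.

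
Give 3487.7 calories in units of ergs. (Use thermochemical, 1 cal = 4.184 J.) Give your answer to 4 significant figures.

1.459 × 10^11 ergs

1 calorie = 4.18400 × 10^7 erg.
So 3487.7 × 4.18400 × 10^7 ≈ 1.459 × 10^11 erg.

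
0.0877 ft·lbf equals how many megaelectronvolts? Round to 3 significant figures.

7.42 × 10^11 MeV

1 ft·lbf = 8.46235 × 10^12 MeV.
Thus 0.0877 × 8.46235 × 10^12 ≈ 7.42 × 10^11 MeV.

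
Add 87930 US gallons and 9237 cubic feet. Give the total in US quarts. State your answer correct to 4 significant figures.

628100 US qt

87930 US gal = 351720 US qt and 9237 ft³ = 276390 US qt.
351720 + 276390 ≈ 628100 US qt.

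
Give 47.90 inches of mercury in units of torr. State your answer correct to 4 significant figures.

1217 torr

1 inch of mercury = 25.4000 torr.
Then 47.90 × 25.4000 ≈ 1217 torr.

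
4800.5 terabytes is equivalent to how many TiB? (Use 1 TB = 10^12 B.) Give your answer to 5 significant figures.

4366.0 TiB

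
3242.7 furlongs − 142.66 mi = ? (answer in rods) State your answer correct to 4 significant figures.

3242.7 furlong = 129708 rod and 142.66 mi = 45651.2 rod.
129708 − 45651.2 ≈ 84060 rod.

84060 rods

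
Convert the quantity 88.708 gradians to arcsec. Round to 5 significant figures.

287410 arcseconds

1 grad = 3240.00 arcsec.
Then 88.708 × 3240.00 ≈ 287410 arcsec.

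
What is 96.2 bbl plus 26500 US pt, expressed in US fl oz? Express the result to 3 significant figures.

96.2 bbl = 517171 US fl oz and 26500 US pt = 424000 US fl oz.
517171 + 424000 ≈ 941000 US fl oz.

941000 US fl oz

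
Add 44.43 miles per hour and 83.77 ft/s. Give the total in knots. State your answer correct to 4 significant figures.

88.24 kn

44.43 mph = 38.6086 kn and 83.77 ft/s = 49.6324 kn.
38.6086 + 49.6324 ≈ 88.24 kn.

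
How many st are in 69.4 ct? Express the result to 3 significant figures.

0.00219 st

1 carat = 3.14946e-5 st.
So 69.4 × 3.14946e-5 ≈ 0.00219 st.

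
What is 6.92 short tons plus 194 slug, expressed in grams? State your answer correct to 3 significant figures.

6.92 short ton = 6.27772 × 10^6 g and 194 slug = 2.83122 × 10^6 g.
6.27772 × 10^6 + 2.83122 × 10^6 ≈ 9.11 × 10^6 g.

9.11 × 10^6 g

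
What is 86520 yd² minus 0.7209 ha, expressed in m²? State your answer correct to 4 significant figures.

65130 m²

86520 yd² = 72341.7 m² and 0.7209 ha = 7209.00 m².
72341.7 − 7209.00 ≈ 65130 m².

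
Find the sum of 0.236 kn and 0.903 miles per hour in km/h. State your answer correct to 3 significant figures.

1.89 km/h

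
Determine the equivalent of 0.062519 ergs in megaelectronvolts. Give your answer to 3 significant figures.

39000 megaelectronvolts

1 erg = 624151 megaelectronvolts.
0.062519 × 624151 ≈ 39000 MeV.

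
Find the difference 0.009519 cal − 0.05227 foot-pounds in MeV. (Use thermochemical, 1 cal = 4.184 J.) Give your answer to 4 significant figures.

-1.937e+11 MeV

0.009519 cal = 2.48584e+11 MeV and 0.05227 ft·lbf = 4.42327e+11 MeV.
2.48584e+11 − 4.42327e+11 ≈ -1.937e+11 MeV.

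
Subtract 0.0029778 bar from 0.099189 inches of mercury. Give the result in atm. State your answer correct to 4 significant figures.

0.0003761 atmospheres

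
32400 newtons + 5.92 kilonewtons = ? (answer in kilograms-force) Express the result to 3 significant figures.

32400 N = 3303.88 kgf and 5.92 kN = 603.672 kgf.
3303.88 + 603.672 ≈ 3910 kgf.

3910 kgf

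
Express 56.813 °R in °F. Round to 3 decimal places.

-402.857 degrees Fahrenheit

°R = °F + 459.67.
Applying the formula gives -402.857 °F.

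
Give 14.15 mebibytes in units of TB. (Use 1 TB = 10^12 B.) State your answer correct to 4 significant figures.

1.484e-5 TB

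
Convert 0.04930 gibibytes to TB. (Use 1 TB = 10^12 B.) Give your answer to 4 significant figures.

5.294e-5 terabytes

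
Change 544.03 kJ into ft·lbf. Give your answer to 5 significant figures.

1 kJ = 737.562 foot-pounds.
544.03 × 737.562 ≈ 401260 ft·lbf.

401260 ft·lbf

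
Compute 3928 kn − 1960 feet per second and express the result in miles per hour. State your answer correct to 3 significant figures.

3180 mph

3928 kn = 4520.26 mph and 1960 ft/s = 1336.36 mph.
4520.26 − 1336.36 ≈ 3180 mph.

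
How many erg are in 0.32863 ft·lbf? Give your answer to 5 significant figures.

1 ft·lbf = 1.35582e+7 erg.
So 0.32863 × 1.35582e+7 ≈ 4.4556e+6 erg.

4.4556e+6 erg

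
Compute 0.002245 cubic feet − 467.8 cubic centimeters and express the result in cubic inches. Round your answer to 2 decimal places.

-24.67 cubic inches

0.002245 ft³ = 3.87936 in³ and 467.8 cm³ = 28.5469 in³.
3.87936 − 28.5469 ≈ -24.67 in³.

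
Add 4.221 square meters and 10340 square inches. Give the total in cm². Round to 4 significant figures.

108900 square centimeters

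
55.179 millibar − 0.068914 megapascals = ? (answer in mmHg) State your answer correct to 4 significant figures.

55.179 mbar = 41.3876 mmHg and 0.068914 MPa = 516.897 mmHg.
41.3876 − 516.897 ≈ -475.5 mmHg.

-475.5 millimeters of mercury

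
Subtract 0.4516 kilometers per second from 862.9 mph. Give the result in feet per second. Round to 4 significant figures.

862.9 mph = 1265.59 ft/s and 0.4516 km/s = 1481.63 ft/s.
1265.59 − 1481.63 ≈ -216.0 ft/s.

-216.0 feet per second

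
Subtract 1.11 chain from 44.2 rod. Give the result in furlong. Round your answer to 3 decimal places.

44.2 rod = 1.10500 furlong and 1.11 chain = 0.111000 furlong.
1.10500 − 0.111000 ≈ 0.994 furlong.

0.994 furlong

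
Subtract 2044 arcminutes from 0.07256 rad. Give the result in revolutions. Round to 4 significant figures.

-0.08308 revolutions

0.07256 rad = 0.0115483 rev and 2044 arcmin = 0.0946296 rev.
0.0115483 − 0.0946296 ≈ -0.08308 rev.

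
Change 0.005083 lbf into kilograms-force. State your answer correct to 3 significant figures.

0.00231 kgf

1 pound-force = 0.453592 kilograms-force.
Then 0.005083 × 0.453592 ≈ 0.00231 kgf.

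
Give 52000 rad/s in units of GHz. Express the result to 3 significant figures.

1 radian per second = 1.59155 × 10^-10 gigahertz.
Thus 52000 × 1.59155 × 10^-10 ≈ 8.28 × 10^-6 GHz.

8.28 × 10^-6 GHz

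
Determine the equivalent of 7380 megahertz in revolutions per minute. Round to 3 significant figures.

4.43 × 10^11 revolutions per minute

1 MHz = 6.00000 × 10^7 rpm.
Thus 7380 × 6.00000 × 10^7 ≈ 4.43 × 10^11 rpm.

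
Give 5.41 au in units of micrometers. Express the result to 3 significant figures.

8.09 × 10^17 μm

1 au = 1.49598 × 10^17 μm.
Thus 5.41 × 1.49598 × 10^17 ≈ 8.09 × 10^17 μm.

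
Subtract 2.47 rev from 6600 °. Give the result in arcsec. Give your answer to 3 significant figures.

6600 ° = 2.37600 × 10^7 arcsec and 2.47 rev = 3.20112 × 10^6 arcsec.
2.37600 × 10^7 − 3.20112 × 10^6 ≈ 2.06 × 10^7 arcsec.

2.06 × 10^7 arcsec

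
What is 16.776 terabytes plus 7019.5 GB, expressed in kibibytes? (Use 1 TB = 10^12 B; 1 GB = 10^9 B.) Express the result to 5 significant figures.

2.3238e+10 KiB

16.776 TB = 1.63828e+10 KiB and 7019.5 GB = 6.85498e+9 KiB.
1.63828e+10 + 6.85498e+9 ≈ 2.3238e+10 KiB.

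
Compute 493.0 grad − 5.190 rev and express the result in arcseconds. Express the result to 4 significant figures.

493.0 grad = 1.59732e+6 arcsec and 5.190 rev = 6.72624e+6 arcsec.
1.59732e+6 − 6.72624e+6 ≈ -5.129e+6 arcsec.

-5.129e+6 arcseconds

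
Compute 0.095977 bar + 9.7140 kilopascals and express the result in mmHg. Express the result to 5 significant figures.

144.85 mmHg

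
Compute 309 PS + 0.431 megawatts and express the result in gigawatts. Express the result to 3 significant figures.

309 PS = 0.000227269 GW and 0.431 MW = 0.000431000 GW.
0.000227269 + 0.000431000 ≈ 0.000658 GW.

0.000658 gigawatts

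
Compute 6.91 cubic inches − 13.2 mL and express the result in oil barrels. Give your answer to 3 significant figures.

0.000629 oil barrels

6.91 in³ = 0.000712224 bbl and 13.2 mL = 8.30255 × 10^-5 bbl.
0.000712224 − 8.30255 × 10^-5 ≈ 0.000629 bbl.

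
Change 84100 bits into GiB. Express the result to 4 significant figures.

9.791 × 10^-6 GiB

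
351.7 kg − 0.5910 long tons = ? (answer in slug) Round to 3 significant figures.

351.7 kg = 24.0991 slug and 0.5910 long ton = 41.1462 slug.
24.0991 − 41.1462 ≈ -17.0 slug.

-17.0 slug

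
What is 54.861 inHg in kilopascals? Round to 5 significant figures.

185.78 kilopascals

1 inch of mercury = 3.38639 kilopascals.
So 54.861 × 3.38639 ≈ 185.78 kPa.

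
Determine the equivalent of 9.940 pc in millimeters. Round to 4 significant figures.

1 pc = 3.08568 × 10^19 millimeters.
9.940 × 3.08568 × 10^19 ≈ 3.067 × 10^20 mm.

3.067 × 10^20 millimeters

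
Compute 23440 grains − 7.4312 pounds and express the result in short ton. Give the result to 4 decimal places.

-0.0020 short ton

23440 gr = 0.00167429 short ton and 7.4312 lb = 0.00371560 short ton.
0.00167429 − 0.00371560 ≈ -0.0020 short ton.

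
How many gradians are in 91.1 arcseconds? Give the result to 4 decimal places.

0.0281 gradians

1 arcsecond = 0.000308642 grad.
So 91.1 × 0.000308642 ≈ 0.0281 grad.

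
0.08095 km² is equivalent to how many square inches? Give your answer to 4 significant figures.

1.255e+8 square inches

1 square kilometer = 1.55000e+9 in².
Then 0.08095 × 1.55000e+9 ≈ 1.255e+8 in².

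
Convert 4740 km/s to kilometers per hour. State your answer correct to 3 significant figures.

1 kilometer per second = 3600.00 kilometers per hour.
So 4740 × 3600.00 ≈ 1.71 × 10^7 km/h.

1.71 × 10^7 kilometers per hour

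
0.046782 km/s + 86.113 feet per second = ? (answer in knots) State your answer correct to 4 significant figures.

142.0 kn

0.046782 km/s = 90.9369 kn and 86.113 ft/s = 51.0206 kn.
90.9369 + 51.0206 ≈ 142.0 kn.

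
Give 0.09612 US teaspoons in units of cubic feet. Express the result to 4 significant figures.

1 US teaspoon = 0.000174063 ft³.
Then 0.09612 × 0.000174063 ≈ 1.673 × 10^-5 ft³.

1.673 × 10^-5 cubic feet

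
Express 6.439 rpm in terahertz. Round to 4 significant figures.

1.073 × 10^-13 terahertz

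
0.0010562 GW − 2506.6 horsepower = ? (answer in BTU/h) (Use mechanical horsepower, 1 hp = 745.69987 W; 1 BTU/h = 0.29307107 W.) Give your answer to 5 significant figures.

-2.7740 × 10^6 BTU/h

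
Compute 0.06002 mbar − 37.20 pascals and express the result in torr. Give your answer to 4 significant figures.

0.06002 mbar = 0.0450187 torr and 37.20 Pa = 0.279023 torr.
0.0450187 − 0.279023 ≈ -0.2340 torr.

-0.2340 torr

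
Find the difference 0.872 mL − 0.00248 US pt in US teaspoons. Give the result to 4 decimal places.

-0.0612 US tsp

0.872 mL = 0.176915 US tsp and 0.00248 US pt = 0.238080 US tsp.
0.176915 − 0.238080 ≈ -0.0612 US tsp.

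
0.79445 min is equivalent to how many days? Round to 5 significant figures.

0.00055170 d

1 min = 0.000694444 d.
Thus 0.79445 × 0.000694444 ≈ 0.00055170 d.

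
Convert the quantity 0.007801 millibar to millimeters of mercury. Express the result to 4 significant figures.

0.005851 millimeters of mercury

1 mbar = 0.750062 mmHg.
0.007801 × 0.750062 ≈ 0.005851 mmHg.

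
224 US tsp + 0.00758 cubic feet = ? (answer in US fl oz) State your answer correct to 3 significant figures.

44.6 US fl oz

224 US tsp = 37.3333 US fl oz and 0.00758 ft³ = 7.25790 US fl oz.
37.3333 + 7.25790 ≈ 44.6 US fl oz.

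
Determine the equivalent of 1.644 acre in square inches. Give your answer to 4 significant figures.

1.031e+7 in²

1 acre = 6.27264e+6 square inches.
So 1.644 × 6.27264e+6 ≈ 1.031e+7 in².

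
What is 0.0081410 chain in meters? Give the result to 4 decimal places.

1 chain = 20.1168 m.
So 0.0081410 × 20.1168 ≈ 0.1638 m.

0.1638 meters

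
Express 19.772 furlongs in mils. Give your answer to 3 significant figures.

1.57 × 10^8 mils

1 furlong = 7.92000 × 10^6 mil.
19.772 × 7.92000 × 10^6 ≈ 1.57 × 10^8 mil.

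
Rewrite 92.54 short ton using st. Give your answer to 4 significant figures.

1 short ton = 142.857 stone.
Then 92.54 × 142.857 ≈ 13220 st.

13220 st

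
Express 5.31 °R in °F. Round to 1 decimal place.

°R = °F + 459.67.
Applying the formula gives -454.4 °F.

-454.4 °F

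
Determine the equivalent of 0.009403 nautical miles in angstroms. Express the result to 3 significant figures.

1 nautical mile = 1.85200e+13 angstroms.
Then 0.009403 × 1.85200e+13 ≈ 1.74e+11 Å.

1.74e+11 Å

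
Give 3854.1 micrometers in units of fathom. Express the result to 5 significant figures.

1 μm = 5.46807 × 10^-7 fathom.
Thus 3854.1 × 5.46807 × 10^-7 ≈ 0.0021074 fathom.

0.0021074 fathom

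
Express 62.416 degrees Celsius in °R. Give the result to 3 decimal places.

°R = (°C + 273.15) × 9/5.
Applying the formula gives 604.019 °R.

604.019 °R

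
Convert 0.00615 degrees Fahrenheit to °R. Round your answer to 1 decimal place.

459.7 °R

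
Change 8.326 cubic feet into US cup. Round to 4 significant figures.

1 ft³ = 119.688 US cups.
Then 8.326 × 119.688 ≈ 996.5 US cup.

996.5 US cup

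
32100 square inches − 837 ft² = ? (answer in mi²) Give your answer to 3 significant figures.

-2.20 × 10^-5 mi²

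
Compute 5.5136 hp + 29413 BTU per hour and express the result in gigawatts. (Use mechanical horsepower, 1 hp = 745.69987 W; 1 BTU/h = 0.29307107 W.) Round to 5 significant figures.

5.5136 hp = 4.11149 × 10^-6 GW and 29413 BTU/h = 8.62010 × 10^-6 GW.
4.11149 × 10^-6 + 8.62010 × 10^-6 ≈ 1.2732 × 10^-5 GW.

1.2732 × 10^-5 gigawatts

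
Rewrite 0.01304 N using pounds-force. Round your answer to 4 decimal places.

1 N = 0.224809 pounds-force.
So 0.01304 × 0.224809 ≈ 0.0029 lbf.

0.0029 pounds-force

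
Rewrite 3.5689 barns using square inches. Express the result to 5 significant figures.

1 barn = 1.55000e-25 square inches.
So 3.5689 × 1.55000e-25 ≈ 5.5318e-25 in².

5.5318e-25 in²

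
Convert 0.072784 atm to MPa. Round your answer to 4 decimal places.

1 atm = 0.101325 MPa.
Thus 0.072784 × 0.101325 ≈ 0.0074 MPa.

0.0074 MPa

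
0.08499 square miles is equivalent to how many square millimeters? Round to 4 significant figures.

2.201e+11 square millimeters

1 mi² = 2.58999e+12 mm².
So 0.08499 × 2.58999e+12 ≈ 2.201e+11 mm².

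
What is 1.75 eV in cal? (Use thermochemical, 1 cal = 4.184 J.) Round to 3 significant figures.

1 electronvolt = 3.82929 × 10^-20 calories.
So 1.75 × 3.82929 × 10^-20 ≈ 6.70 × 10^-20 cal.

6.70 × 10^-20 cal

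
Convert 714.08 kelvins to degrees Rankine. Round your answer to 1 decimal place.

1285.3 degrees Rankine

°R = K × 9/5.
Applying the formula gives 1285.3 °R.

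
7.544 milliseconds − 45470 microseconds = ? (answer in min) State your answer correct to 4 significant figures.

7.544 ms = 0.000125733 min and 45470 μs = 0.000757833 min.
0.000125733 − 0.000757833 ≈ -0.0006321 min.

-0.0006321 minutes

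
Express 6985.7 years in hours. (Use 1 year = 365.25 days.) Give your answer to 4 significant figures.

1 year = 8766.00 hours.
Thus 6985.7 × 8766.00 ≈ 6.124e+7 h.

6.124e+7 hours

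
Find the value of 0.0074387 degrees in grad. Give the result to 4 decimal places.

1 degree = 1.11111 grad.
So 0.0074387 × 1.11111 ≈ 0.0083 grad.

0.0083 grad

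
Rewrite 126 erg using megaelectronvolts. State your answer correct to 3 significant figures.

1 erg = 624151 megaelectronvolts.
Then 126 × 624151 ≈ 7.86 × 10^7 MeV.

7.86 × 10^7 MeV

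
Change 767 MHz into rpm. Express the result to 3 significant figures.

4.60e+10 revolutions per minute

1 megahertz = 6.00000e+7 revolutions per minute.
Thus 767 × 6.00000e+7 ≈ 4.60e+10 rpm.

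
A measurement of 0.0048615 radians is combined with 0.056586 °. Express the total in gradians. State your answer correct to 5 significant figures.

0.0048615 rad = 0.309493 grad and 0.056586 ° = 0.0628733 grad.
0.309493 + 0.0628733 ≈ 0.37237 grad.

0.37237 grad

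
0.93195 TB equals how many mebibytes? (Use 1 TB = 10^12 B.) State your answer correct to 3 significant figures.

889000 mebibytes

1 terabyte = 953674 MiB.
So 0.93195 × 953674 ≈ 889000 MiB.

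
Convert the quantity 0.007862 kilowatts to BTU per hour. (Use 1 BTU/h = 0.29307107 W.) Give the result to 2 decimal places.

26.83 BTU per hour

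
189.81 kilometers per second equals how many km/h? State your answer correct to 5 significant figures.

683320 km/h

1 kilometer per second = 3600.00 kilometers per hour.
Thus 189.81 × 3600.00 ≈ 683320 km/h.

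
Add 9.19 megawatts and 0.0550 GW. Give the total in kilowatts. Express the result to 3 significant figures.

9.19 MW = 9190.00 kW and 0.0550 GW = 55000.0 kW.
9190.00 + 55000.0 ≈ 64200 kW.

64200 kilowatts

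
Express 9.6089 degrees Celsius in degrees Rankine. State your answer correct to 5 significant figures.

508.97 degrees Rankine

°R = (°C + 273.15) × 9/5.
Applying the formula gives 508.97 °R.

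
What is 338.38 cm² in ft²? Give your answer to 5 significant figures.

0.36423 ft²

1 square centimeter = 0.00107639 square feet.
Then 338.38 × 0.00107639 ≈ 0.36423 ft².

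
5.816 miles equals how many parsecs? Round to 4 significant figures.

3.033 × 10^-13 pc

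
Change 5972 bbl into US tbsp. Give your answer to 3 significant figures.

6.42e+7 US tbsp

1 oil barrel = 10752.0 US tbsp.
Thus 5972 × 10752.0 ≈ 6.42e+7 US tbsp.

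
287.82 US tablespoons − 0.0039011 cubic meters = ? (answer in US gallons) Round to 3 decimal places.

287.82 US tbsp = 1.12430 US gal and 0.0039011 m³ = 1.03056 US gal.
1.12430 − 1.03056 ≈ 0.094 US gal.

0.094 US gallons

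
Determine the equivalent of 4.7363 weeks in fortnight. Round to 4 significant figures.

1 week = 0.500000 fortnight.
Thus 4.7363 × 0.500000 ≈ 2.368 fortnight.

2.368 fortnights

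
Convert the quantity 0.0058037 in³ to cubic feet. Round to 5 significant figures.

3.3586e-6 ft³

1 cubic inch = 0.000578704 ft³.
0.0058037 × 0.000578704 ≈ 3.3586e-6 ft³.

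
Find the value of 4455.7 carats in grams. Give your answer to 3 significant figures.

891 grams

1 carat = 0.200000 grams.
Then 4455.7 × 0.200000 ≈ 891 g.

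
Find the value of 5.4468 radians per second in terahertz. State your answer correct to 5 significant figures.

8.6689e-13 THz

1 radian per second = 1.59155e-13 terahertz.
So 5.4468 × 1.59155e-13 ≈ 8.6689e-13 THz.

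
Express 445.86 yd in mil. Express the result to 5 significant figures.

1 yard = 36000.0 mil.
So 445.86 × 36000.0 ≈ 1.6051 × 10^7 mil.

1.6051 × 10^7 mils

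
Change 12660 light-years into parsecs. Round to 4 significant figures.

3882 pc

1 light-year = 0.306601 pc.
12660 × 0.306601 ≈ 3882 pc.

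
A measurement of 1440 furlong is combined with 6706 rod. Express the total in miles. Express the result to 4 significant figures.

201.0 miles

1440 furlong = 180.0000 mi and 6706 rod = 20.95625 mi.
180.0000 + 20.95625 ≈ 201.0 mi.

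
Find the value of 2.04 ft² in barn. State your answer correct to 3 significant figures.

1.90e+27 barn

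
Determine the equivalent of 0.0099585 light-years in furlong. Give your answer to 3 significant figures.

1 ly = 4.70290e+13 furlongs.
So 0.0099585 × 4.70290e+13 ≈ 4.68e+11 furlong.

4.68e+11 furlong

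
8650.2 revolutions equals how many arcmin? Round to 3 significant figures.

1 rev = 21600.0 arcmin.
Then 8650.2 × 21600.0 ≈ 1.87e+8 arcmin.

1.87e+8 arcminutes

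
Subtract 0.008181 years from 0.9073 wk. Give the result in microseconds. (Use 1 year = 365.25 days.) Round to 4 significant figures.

2.906e+11 microseconds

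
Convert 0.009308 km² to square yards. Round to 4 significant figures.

1 square kilometer = 1.19599e+6 square yards.
Then 0.009308 × 1.19599e+6 ≈ 11130 yd².

11130 yd²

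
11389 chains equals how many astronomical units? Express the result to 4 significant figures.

1 chain = 1.34473 × 10^-10 au.
Thus 11389 × 1.34473 × 10^-10 ≈ 1.532 × 10^-6 au.

1.532 × 10^-6 au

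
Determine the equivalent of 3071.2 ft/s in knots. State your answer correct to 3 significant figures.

1820 knots

1 foot per second = 0.592484 knots.
Thus 3071.2 × 0.592484 ≈ 1820 kn.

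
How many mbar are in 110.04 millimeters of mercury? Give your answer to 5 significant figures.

1 mmHg = 1.33322 mbar.
Thus 110.04 × 1.33322 ≈ 146.71 mbar.

146.71 millibar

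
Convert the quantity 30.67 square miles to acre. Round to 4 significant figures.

19630 acre

1 square mile = 640.000 acres.
So 30.67 × 640.000 ≈ 19630 acre.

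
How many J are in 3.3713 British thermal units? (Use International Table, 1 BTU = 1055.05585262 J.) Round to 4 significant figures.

1 BTU = 1055.06 joules.
Thus 3.3713 × 1055.06 ≈ 3557 J.

3557 J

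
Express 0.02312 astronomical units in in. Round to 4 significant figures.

1.362 × 10^11 in

1 au = 5.88968 × 10^12 inches.
0.02312 × 5.88968 × 10^12 ≈ 1.362 × 10^11 in.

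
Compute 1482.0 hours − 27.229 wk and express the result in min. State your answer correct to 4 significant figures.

1482.0 h = 88920.0 min and 27.229 wk = 274468 min.
88920.0 − 274468 ≈ -185500 min.

-185500 minutes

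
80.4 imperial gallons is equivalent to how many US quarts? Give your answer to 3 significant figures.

1 imperial gallon = 4.80380 US quarts.
Thus 80.4 × 4.80380 ≈ 386 US qt.

386 US qt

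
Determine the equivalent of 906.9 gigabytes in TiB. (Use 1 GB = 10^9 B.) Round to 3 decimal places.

0.825 tebibytes

1 gigabyte = 0.000909495 tebibytes.
Thus 906.9 × 0.000909495 ≈ 0.825 TiB.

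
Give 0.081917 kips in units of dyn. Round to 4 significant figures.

3.644 × 10^7 dynes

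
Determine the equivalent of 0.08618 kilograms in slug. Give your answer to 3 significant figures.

0.00591 slugs

1 kilogram = 0.0685218 slugs.
So 0.08618 × 0.0685218 ≈ 0.00591 slug.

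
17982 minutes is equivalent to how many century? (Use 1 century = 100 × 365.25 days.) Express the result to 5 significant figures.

1 minute = 1.90129 × 10^-8 century.
17982 × 1.90129 × 10^-8 ≈ 0.00034189 century.

0.00034189 century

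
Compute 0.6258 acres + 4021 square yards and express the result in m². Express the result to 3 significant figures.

5890 m²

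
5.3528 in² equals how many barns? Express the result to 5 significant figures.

3.4534e+25 barns

1 in² = 6.45160e+24 barn.
Then 5.3528 × 6.45160e+24 ≈ 3.4534e+25 barn.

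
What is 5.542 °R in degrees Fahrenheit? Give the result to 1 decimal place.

-454.1 °F

°R = °F + 459.67.
Applying the formula gives -454.1 °F.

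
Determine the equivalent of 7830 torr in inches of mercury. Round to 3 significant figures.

308 inHg

1 torr = 0.0393701 inHg.
7830 × 0.0393701 ≈ 308 inHg.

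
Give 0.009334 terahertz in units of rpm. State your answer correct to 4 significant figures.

5.600 × 10^11 revolutions per minute

1 terahertz = 6.00000 × 10^13 rpm.
Then 0.009334 × 6.00000 × 10^13 ≈ 5.600 × 10^11 rpm.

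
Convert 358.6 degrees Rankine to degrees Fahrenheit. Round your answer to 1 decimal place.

°R = °F + 459.67.
Applying the formula gives -101.1 °F.

-101.1 °F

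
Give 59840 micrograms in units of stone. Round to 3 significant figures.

9.42 × 10^-6 st

1 microgram = 1.57473 × 10^-10 stone.
So 59840 × 1.57473 × 10^-10 ≈ 9.42 × 10^-6 st.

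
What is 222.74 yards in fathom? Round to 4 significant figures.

1 yd = 0.500000 fathom.
Then 222.74 × 0.500000 ≈ 111.4 fathom.

111.4 fathom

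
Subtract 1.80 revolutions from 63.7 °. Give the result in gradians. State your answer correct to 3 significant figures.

63.7 ° = 70.7778 grad and 1.80 rev = 720.000 grad.
70.7778 − 720.000 ≈ -649 grad.

-649 grad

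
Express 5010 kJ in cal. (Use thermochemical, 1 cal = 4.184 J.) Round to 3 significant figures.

1 kJ = 239.006 cal.
Thus 5010 × 239.006 ≈ 1.20e+6 cal.

1.20e+6 cal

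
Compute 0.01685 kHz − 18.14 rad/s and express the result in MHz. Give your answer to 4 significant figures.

1.396e-5 MHz

0.01685 kHz = 1.68500e-5 MHz and 18.14 rad/s = 2.88707e-6 MHz.
1.68500e-5 − 2.88707e-6 ≈ 1.396e-5 MHz.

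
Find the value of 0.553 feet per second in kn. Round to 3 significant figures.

1 ft/s = 0.592484 kn.
0.553 × 0.592484 ≈ 0.328 kn.

0.328 knots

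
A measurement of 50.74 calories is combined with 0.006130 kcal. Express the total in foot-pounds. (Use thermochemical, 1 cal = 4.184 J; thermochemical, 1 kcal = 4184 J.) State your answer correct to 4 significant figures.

50.74 cal = 156.582 ft·lbf and 0.006130 kcal = 18.9169 ft·lbf.
156.582 + 18.9169 ≈ 175.5 ft·lbf.

175.5 ft·lbf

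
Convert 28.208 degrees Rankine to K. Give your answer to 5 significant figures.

°R = K × 9/5.
Applying the formula gives 15.671 K.

15.671 kelvins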